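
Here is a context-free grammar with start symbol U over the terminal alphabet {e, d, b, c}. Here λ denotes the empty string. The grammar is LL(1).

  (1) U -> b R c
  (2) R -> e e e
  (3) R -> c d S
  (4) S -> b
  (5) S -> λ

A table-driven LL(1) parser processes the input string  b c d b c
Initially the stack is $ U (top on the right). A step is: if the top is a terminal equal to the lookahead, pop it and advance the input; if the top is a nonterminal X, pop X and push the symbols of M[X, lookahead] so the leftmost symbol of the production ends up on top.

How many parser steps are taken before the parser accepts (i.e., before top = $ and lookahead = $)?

8

     Stack      Input        Action
  1  $ U        b c d b c $  expand U -> b R c
  2  $ c R b    b c d b c $  match b
  3  $ c R      c d b c $    expand R -> c d S
  4  $ c S d c  c d b c $    match c
  5  $ c S d    d b c $      match d
  6  $ c S      b c $        expand S -> b
  7  $ c b      b c $        match b
  8  $ c        c $          match c
Accept reached after 8 steps.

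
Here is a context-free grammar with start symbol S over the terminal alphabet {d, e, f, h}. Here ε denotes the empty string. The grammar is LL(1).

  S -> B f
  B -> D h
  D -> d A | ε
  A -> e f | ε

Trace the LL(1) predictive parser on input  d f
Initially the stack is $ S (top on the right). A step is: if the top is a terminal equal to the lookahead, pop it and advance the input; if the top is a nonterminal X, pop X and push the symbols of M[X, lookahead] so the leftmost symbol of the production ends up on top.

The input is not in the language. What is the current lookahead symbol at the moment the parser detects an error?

step 1: stack=$ S  input=d f $  — expand S -> B f
step 2: stack=$ f B  input=d f $  — expand B -> D h
step 3: stack=$ f h D  input=d f $  — expand D -> d A
step 4: stack=$ f h A d  input=d f $  — match d
step 5: stack=$ f h A  input=f $  — error: M[A, f] is empty

f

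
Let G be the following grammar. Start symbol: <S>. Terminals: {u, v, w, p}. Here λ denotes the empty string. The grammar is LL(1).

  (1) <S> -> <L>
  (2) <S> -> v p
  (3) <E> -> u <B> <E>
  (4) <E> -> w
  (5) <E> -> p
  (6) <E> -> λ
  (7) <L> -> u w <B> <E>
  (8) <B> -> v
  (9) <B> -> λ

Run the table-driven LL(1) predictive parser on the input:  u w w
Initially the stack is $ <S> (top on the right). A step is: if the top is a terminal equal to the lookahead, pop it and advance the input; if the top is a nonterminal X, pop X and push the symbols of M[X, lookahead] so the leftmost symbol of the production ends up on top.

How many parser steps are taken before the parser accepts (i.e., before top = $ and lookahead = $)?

7

step 1: stack=$ <S>  input=u w w $  — expand <S> -> <L>
step 2: stack=$ <L>  input=u w w $  — expand <L> -> u w <B> <E>
step 3: stack=$ <E> <B> w u  input=u w w $  — match u
step 4: stack=$ <E> <B> w  input=w w $  — match w
step 5: stack=$ <E> <B>  input=w $  — expand <B> -> λ
step 6: stack=$ <E>  input=w $  — expand <E> -> w
step 7: stack=$ w  input=w $  — match w
Accept reached after 7 steps.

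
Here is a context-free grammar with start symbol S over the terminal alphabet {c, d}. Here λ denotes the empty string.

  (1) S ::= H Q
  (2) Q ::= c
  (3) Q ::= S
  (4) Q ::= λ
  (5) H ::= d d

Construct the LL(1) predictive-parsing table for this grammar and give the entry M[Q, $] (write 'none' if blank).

Q ::= λ

FIRST(H): from H::=d d we get {d}. So FIRST(H) = {d}.
FIRST(S): from S::=H Q we get {d}. So FIRST(S) = {d}.
FIRST(Q): from Q::=c we get {c}; from Q::=S we get {d}; from Q::=λ we get {λ}. So FIRST(Q) = {λ, c, d}.
FOLLOW(S) includes $ since S is the start symbol.
FOLLOW(S): in Q::=S, the suffix after S is empty, so FOLLOW(S) ⊇ FOLLOW(Q) = {$}. Thus FOLLOW(S) = {$}.
FOLLOW(Q): in S::=H Q, the suffix after Q is empty, so FOLLOW(Q) ⊇ FOLLOW(S) = {$}. Thus FOLLOW(Q) = {$}.
For Q ::= c: FIRST(c) = {c}, so it goes in M[Q, t] for t ∈ {c}.
For Q ::= S: FIRST(S) = {d}, so it goes in M[Q, t] for t ∈ {d}.
For Q ::= λ: FIRST(λ) = {λ}, so it goes in M[Q, t] for t ∈ {}; since λ ∈ FIRST, also for every t ∈ FOLLOW(Q) = {$}.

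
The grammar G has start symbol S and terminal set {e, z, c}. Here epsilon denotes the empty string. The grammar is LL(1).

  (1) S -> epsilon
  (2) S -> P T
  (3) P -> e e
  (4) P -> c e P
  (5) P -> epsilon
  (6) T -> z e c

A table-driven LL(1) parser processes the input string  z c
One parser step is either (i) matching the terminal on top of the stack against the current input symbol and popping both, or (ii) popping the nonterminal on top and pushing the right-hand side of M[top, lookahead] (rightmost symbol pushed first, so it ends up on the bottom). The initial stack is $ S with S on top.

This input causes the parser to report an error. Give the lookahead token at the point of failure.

     Stack    Input  Action
  1  $ S      z c $  expand S -> P T
  2  $ T P    z c $  expand P -> epsilon
  3  $ T      z c $  expand T -> z e c
  4  $ c e z  z c $  match z
  5  $ c e    c $    error: top is terminal e but lookahead is c

c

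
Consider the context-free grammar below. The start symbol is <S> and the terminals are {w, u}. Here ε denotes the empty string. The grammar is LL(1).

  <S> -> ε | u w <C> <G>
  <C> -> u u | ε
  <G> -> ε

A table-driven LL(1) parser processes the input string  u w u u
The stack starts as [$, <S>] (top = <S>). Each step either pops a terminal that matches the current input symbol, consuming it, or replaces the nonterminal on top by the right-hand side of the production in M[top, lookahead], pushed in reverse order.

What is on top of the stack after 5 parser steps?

     Stack          Input      Action
  1  $ <S>          u w u u $  expand <S> -> u w <C> <G>
  2  $ <G> <C> w u  u w u u $  match u
  3  $ <G> <C> w    w u u $    match w
  4  $ <G> <C>      u u $      expand <C> -> u u
  5  $ <G> u u      u u $      match u
Stack after step 5: $ <G> u (top = u).

u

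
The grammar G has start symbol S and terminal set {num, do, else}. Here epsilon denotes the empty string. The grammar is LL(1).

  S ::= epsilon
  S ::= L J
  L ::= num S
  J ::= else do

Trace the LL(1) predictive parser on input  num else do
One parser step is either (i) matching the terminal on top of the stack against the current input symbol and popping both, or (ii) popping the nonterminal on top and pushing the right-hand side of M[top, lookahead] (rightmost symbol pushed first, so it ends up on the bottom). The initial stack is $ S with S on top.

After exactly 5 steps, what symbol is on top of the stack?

step 1: stack=$ S  input=num else do $  — expand S ::= L J
step 2: stack=$ J L  input=num else do $  — expand L ::= num S
step 3: stack=$ J S num  input=num else do $  — match num
step 4: stack=$ J S  input=else do $  — expand S ::= epsilon
step 5: stack=$ J  input=else do $  — expand J ::= else do
Stack after step 5: $ do else (top = else).

else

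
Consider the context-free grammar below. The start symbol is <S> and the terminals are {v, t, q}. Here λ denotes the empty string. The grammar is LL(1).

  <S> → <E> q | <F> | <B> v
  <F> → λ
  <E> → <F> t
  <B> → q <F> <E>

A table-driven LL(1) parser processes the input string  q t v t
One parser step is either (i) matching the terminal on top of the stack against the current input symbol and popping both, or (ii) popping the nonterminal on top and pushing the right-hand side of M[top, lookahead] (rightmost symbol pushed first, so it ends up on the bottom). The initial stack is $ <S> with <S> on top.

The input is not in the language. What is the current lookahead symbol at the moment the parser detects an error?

step 1: stack=$ <S>  input=q t v t $  — expand <S> → <B> v
step 2: stack=$ v <B>  input=q t v t $  — expand <B> → q <F> <E>
step 3: stack=$ v <E> <F> q  input=q t v t $  — match q
step 4: stack=$ v <E> <F>  input=t v t $  — expand <F> → λ
step 5: stack=$ v <E>  input=t v t $  — expand <E> → <F> t
step 6: stack=$ v t <F>  input=t v t $  — expand <F> → λ
step 7: stack=$ v t  input=t v t $  — match t
step 8: stack=$ v  input=v t $  — match v
step 9: stack=$  input=t $  — error: stack empty but input remains

t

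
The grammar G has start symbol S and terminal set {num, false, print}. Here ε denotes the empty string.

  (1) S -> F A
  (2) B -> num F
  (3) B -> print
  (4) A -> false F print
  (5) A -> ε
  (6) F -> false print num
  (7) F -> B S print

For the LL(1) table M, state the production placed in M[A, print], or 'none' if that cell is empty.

A -> ε

FIRST(B) = {num, print}
FIRST(A) = {ε, false}
FIRST(F) = {false, num, print}  (via B S print)
FIRST(S) = {false, num, print}  (via F A)
FOLLOW(S) includes $ since S is the start symbol.
FOLLOW(S): in F->B S print, S is followed by print with FIRST {print}. Thus FOLLOW(S) = {$, print}.
FOLLOW(A): in S->F A, the suffix after A is empty, so FOLLOW(A) ⊇ FOLLOW(S) = {$, print}. Thus FOLLOW(A) = {$, print}.
For A -> false F print: FIRST(false F print) = {false}, so it goes in M[A, t] for t ∈ {false}.
For A -> ε: FIRST(ε) = {ε}, so it goes in M[A, t] for t ∈ {}; since ε ∈ FIRST, also for every t ∈ FOLLOW(A) = {$, print}.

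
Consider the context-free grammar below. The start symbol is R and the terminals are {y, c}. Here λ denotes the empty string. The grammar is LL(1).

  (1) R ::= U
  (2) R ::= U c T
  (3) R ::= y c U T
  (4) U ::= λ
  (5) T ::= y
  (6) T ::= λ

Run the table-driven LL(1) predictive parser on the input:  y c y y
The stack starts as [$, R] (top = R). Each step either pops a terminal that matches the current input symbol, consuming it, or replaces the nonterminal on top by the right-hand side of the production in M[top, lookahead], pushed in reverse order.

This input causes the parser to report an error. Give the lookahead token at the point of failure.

     Stack      Input      Action
  1  $ R        y c y y $  expand R ::= y c U T
  2  $ T U c y  y c y y $  match y
  3  $ T U c    c y y $    match c
  4  $ T U      y y $      expand U ::= λ
  5  $ T        y y $      expand T ::= y
  6  $ y        y y $      match y
  7  $          y $        error: stack empty but input remains

y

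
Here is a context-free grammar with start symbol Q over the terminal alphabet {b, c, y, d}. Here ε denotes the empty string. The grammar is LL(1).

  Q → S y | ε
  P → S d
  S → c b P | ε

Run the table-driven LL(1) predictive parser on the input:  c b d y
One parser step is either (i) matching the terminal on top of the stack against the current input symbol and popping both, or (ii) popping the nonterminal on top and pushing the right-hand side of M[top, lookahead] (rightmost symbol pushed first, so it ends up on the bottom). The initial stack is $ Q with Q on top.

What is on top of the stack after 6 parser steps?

d

     Stack      Input      Action
  1  $ Q        c b d y $  expand Q → S y
  2  $ y S      c b d y $  expand S → c b P
  3  $ y P b c  c b d y $  match c
  4  $ y P b    b d y $    match b
  5  $ y P      d y $      expand P → S d
  6  $ y d S    d y $      expand S → ε
Stack after step 6: $ y d (top = d).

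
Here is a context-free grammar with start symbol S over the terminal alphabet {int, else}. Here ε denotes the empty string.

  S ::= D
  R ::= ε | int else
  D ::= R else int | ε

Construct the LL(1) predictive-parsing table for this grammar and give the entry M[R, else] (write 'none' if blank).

FIRST(R) = {ε, int}
FIRST(D) = {ε, else, int}  (via R else int)
FIRST(S) = {ε, else, int}  (via D)
FOLLOW(S) includes $ since S is the start symbol.
FOLLOW(R): in D::=R else int, R is followed by else int with FIRST {else}. Thus FOLLOW(R) = {else}.
For R ::= ε: FIRST(ε) = {ε}, so it goes in M[R, t] for t ∈ {}; since ε ∈ FIRST, also for every t ∈ FOLLOW(R) = {else}.
For R ::= int else: FIRST(int else) = {int}, so it goes in M[R, t] for t ∈ {int}.

R ::= ε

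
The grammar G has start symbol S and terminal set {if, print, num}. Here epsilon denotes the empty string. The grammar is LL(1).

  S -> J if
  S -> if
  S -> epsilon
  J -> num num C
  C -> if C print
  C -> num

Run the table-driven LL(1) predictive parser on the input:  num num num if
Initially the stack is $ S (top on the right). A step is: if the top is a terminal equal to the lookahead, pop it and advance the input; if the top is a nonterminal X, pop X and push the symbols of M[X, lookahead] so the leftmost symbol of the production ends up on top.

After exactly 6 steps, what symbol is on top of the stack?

step 1: stack=$ S  input=num num num if $  — expand S -> J if
step 2: stack=$ if J  input=num num num if $  — expand J -> num num C
step 3: stack=$ if C num num  input=num num num if $  — match num
step 4: stack=$ if C num  input=num num if $  — match num
step 5: stack=$ if C  input=num if $  — expand C -> num
step 6: stack=$ if num  input=num if $  — match num
Stack after step 6: $ if (top = if).

if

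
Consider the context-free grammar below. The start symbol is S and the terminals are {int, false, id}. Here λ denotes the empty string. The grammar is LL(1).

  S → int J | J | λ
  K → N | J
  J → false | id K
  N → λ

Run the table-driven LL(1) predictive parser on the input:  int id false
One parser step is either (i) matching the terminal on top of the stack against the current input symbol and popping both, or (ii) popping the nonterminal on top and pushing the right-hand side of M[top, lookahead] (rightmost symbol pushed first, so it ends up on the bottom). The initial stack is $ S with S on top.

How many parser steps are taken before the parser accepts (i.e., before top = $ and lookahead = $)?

step 1: stack=$ S  input=int id false $  — expand S → int J
step 2: stack=$ J int  input=int id false $  — match int
step 3: stack=$ J  input=id false $  — expand J → id K
step 4: stack=$ K id  input=id false $  — match id
step 5: stack=$ K  input=false $  — expand K → J
step 6: stack=$ J  input=false $  — expand J → false
step 7: stack=$ false  input=false $  — match false
Accept reached after 7 steps.

7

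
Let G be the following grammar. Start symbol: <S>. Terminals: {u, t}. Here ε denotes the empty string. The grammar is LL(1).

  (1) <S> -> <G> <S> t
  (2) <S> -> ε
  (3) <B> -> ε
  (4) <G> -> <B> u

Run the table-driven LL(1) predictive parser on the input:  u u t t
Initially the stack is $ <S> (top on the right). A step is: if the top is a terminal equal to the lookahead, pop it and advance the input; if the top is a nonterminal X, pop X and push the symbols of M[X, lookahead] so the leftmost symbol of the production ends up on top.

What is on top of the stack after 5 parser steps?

<G>

     Stack          Input      Action
  1  $ <S>          u u t t $  expand <S> -> <G> <S> t
  2  $ t <S> <G>    u u t t $  expand <G> -> <B> u
  3  $ t <S> u <B>  u u t t $  expand <B> -> ε
  4  $ t <S> u      u u t t $  match u
  5  $ t <S>        u t t $    expand <S> -> <G> <S> t
Stack after step 5: $ t t <S> <G> (top = <G>).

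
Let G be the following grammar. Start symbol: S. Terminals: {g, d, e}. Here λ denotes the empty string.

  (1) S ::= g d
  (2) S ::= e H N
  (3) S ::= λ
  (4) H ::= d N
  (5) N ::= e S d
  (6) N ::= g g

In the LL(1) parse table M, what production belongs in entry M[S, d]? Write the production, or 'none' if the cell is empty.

S ::= λ

FIRST(S): from S::=g d we get {g}; from S::=e H N we get {e}; from S::=λ we get {λ}. So FIRST(S) = {λ, e, g}.
FIRST(H): from H::=d N we get {d}. So FIRST(H) = {d}.
FIRST(N): from N::=e S d we get {e}; from N::=g g we get {g}. So FIRST(N) = {e, g}.
FOLLOW(S) includes $ since S is the start symbol.
FOLLOW(S): in N::=e S d, S is followed by d with FIRST {d}. Thus FOLLOW(S) = {$, d}.
For S ::= g d: FIRST(g d) = {g}, so it goes in M[S, t] for t ∈ {g}.
For S ::= e H N: FIRST(e H N) = {e}, so it goes in M[S, t] for t ∈ {e}.
For S ::= λ: FIRST(λ) = {λ}, so it goes in M[S, t] for t ∈ {}; since λ ∈ FIRST, also for every t ∈ FOLLOW(S) = {$, d}.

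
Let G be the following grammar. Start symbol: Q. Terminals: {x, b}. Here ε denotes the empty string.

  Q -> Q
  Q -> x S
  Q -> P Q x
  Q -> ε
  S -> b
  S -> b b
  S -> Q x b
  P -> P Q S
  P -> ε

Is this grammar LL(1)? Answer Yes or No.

No

FIRST(Q) = {ε, b, x}
FIRST(S) = {b, x}
FIRST(P) = {ε, b, x}
FOLLOW(Q) = {$, b, x}
FOLLOW(S) = {$, b, x}
FOLLOW(P) = {b, x}
Cell M[P, b] receives both P -> P Q S and P -> ε — the grammar is not LL(1).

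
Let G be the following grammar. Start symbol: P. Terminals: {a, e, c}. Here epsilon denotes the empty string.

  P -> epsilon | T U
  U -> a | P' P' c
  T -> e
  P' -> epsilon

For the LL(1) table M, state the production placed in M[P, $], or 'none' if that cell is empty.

FIRST(T) = {e}
FIRST(P') = {epsilon}
FIRST(P) = {epsilon, e}  (via T U)
FIRST(U) = {a, c}  (via P' P' c)
FOLLOW(P) includes $ since P is the start symbol.
FOLLOW(P): P appears on no right-hand side. Thus FOLLOW(P) = {$}.
For P -> epsilon: FIRST(epsilon) = {epsilon}, so it goes in M[P, t] for t ∈ {}; since epsilon ∈ FIRST, also for every t ∈ FOLLOW(P) = {$}.
For P -> T U: FIRST(T U) = {e}, so it goes in M[P, t] for t ∈ {e}.

P -> epsilon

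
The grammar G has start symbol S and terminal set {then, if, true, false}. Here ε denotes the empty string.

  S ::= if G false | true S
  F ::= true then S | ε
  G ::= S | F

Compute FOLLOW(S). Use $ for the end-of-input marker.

{$, false}

FIRST(S) = {if, true}
FIRST(F) = {ε, true}
FIRST(G) = {ε, if, true}  (via S, F)
FOLLOW(S) includes $ since S is the start symbol.
FOLLOW(G): in S::=if G false, G is followed by false with FIRST {false}. Thus FOLLOW(G) = {false}.
FOLLOW(F): in G::=F, the suffix after F is empty, so FOLLOW(F) ⊇ FOLLOW(G) = {false}. Thus FOLLOW(F) = {false}.
FOLLOW(S): in S::=true S, the suffix after S is empty (adds nothing new); in F::=true then S, the suffix after S is empty, so FOLLOW(S) ⊇ FOLLOW(F) = {false}; in G::=S, the suffix after S is empty, so FOLLOW(S) ⊇ FOLLOW(G) = {false}. Thus FOLLOW(S) = {$, false}.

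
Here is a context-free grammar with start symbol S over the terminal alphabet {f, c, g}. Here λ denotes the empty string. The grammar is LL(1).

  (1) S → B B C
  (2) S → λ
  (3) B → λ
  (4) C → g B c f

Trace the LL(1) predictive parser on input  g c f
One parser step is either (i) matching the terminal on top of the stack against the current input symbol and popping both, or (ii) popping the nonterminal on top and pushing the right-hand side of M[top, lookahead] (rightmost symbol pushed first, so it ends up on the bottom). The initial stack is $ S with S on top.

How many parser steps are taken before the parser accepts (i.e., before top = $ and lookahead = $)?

step 1: stack=$ S  input=g c f $  — expand S → B B C
step 2: stack=$ C B B  input=g c f $  — expand B → λ
step 3: stack=$ C B  input=g c f $  — expand B → λ
step 4: stack=$ C  input=g c f $  — expand C → g B c f
step 5: stack=$ f c B g  input=g c f $  — match g
step 6: stack=$ f c B  input=c f $  — expand B → λ
step 7: stack=$ f c  input=c f $  — match c
step 8: stack=$ f  input=f $  — match f
Accept reached after 8 steps.

8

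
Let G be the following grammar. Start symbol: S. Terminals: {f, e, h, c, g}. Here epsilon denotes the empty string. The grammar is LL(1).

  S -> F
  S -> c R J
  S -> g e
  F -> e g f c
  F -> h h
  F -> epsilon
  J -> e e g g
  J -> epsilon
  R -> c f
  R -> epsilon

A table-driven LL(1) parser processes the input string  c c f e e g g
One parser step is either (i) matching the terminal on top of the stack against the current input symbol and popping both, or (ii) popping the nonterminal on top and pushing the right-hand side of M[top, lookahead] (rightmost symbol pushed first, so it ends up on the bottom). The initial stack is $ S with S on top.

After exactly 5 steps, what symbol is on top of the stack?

     Stack    Input            Action
  1  $ S      c c f e e g g $  expand S -> c R J
  2  $ J R c  c c f e e g g $  match c
  3  $ J R    c f e e g g $    expand R -> c f
  4  $ J f c  c f e e g g $    match c
  5  $ J f    f e e g g $      match f
Stack after step 5: $ J (top = J).

J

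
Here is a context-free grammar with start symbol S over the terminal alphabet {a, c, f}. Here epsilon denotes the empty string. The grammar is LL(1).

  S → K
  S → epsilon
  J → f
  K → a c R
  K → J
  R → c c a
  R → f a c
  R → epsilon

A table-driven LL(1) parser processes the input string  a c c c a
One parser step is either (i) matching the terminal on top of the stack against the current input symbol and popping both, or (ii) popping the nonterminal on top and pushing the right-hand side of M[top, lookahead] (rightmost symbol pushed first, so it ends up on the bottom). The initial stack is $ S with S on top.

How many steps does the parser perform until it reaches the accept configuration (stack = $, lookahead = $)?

8

step 1: stack=$ S  input=a c c c a $  — expand S → K
step 2: stack=$ K  input=a c c c a $  — expand K → a c R
step 3: stack=$ R c a  input=a c c c a $  — match a
step 4: stack=$ R c  input=c c c a $  — match c
step 5: stack=$ R  input=c c a $  — expand R → c c a
step 6: stack=$ a c c  input=c c a $  — match c
step 7: stack=$ a c  input=c a $  — match c
step 8: stack=$ a  input=a $  — match a
Accept reached after 8 steps.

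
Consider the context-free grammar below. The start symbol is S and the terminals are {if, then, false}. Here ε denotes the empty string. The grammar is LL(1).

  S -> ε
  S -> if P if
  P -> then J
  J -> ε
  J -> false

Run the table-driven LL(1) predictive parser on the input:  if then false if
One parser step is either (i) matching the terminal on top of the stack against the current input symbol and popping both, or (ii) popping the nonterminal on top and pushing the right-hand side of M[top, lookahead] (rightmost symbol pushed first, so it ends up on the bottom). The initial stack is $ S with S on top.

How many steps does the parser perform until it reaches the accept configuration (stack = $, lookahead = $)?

step 1: stack=$ S  input=if then false if $  — expand S -> if P if
step 2: stack=$ if P if  input=if then false if $  — match if
step 3: stack=$ if P  input=then false if $  — expand P -> then J
step 4: stack=$ if J then  input=then false if $  — match then
step 5: stack=$ if J  input=false if $  — expand J -> false
step 6: stack=$ if false  input=false if $  — match false
step 7: stack=$ if  input=if $  — match if
Accept reached after 7 steps.

7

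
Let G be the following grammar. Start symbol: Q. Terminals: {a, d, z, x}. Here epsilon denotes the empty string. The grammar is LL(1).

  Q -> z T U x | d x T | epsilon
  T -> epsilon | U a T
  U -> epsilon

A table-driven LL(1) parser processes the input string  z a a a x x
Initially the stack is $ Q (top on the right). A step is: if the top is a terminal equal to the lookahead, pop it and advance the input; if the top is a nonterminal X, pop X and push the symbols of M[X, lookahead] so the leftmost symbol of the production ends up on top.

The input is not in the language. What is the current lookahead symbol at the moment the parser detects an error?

step 1: stack=$ Q  input=z a a a x x $  — expand Q -> z T U x
step 2: stack=$ x U T z  input=z a a a x x $  — match z
step 3: stack=$ x U T  input=a a a x x $  — expand T -> U a T
step 4: stack=$ x U T a U  input=a a a x x $  — expand U -> epsilon
step 5: stack=$ x U T a  input=a a a x x $  — match a
step 6: stack=$ x U T  input=a a x x $  — expand T -> U a T
step 7: stack=$ x U T a U  input=a a x x $  — expand U -> epsilon
step 8: stack=$ x U T a  input=a a x x $  — match a
step 9: stack=$ x U T  input=a x x $  — expand T -> U a T
step 10: stack=$ x U T a U  input=a x x $  — expand U -> epsilon
step 11: stack=$ x U T a  input=a x x $  — match a
step 12: stack=$ x U T  input=x x $  — expand T -> epsilon
step 13: stack=$ x U  input=x x $  — expand U -> epsilon
step 14: stack=$ x  input=x x $  — match x
step 15: stack=$  input=x $  — error: stack empty but input remains

x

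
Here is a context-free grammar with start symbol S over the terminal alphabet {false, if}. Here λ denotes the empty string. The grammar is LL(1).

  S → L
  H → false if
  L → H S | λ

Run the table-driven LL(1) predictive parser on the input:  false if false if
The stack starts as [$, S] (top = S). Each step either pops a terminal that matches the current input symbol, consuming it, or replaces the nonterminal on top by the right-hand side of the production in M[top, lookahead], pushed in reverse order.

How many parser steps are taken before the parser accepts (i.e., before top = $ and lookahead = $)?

      Stack         Input                Action
   1  $ S           false if false if $  expand S → L
   2  $ L           false if false if $  expand L → H S
   3  $ S H         false if false if $  expand H → false if
   4  $ S if false  false if false if $  match false
   5  $ S if        if false if $        match if
   6  $ S           false if $           expand S → L
   7  $ L           false if $           expand L → H S
   8  $ S H         false if $           expand H → false if
   9  $ S if false  false if $           match false
  10  $ S if        if $                 match if
  11  $ S           $                    expand S → L
  12  $ L           $                    expand L → λ
Accept reached after 12 steps.

12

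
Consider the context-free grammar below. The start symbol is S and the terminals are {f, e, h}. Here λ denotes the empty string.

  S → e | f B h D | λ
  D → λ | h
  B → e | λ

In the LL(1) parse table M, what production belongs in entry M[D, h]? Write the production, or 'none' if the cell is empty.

FIRST(S) = {λ, e, f}
FIRST(D) = {λ, h}
FIRST(B) = {λ, e}
FOLLOW(S) includes $ since S is the start symbol.
FOLLOW(S): S appears on no right-hand side. Thus FOLLOW(S) = {$}.
FOLLOW(D): in S→f B h D, the suffix after D is empty, so FOLLOW(D) ⊇ FOLLOW(S) = {$}. Thus FOLLOW(D) = {$}.
For D → λ: FIRST(λ) = {λ}, so it goes in M[D, t] for t ∈ {}; since λ ∈ FIRST, also for every t ∈ FOLLOW(D) = {$}.
For D → h: FIRST(h) = {h}, so it goes in M[D, t] for t ∈ {h}.

D → h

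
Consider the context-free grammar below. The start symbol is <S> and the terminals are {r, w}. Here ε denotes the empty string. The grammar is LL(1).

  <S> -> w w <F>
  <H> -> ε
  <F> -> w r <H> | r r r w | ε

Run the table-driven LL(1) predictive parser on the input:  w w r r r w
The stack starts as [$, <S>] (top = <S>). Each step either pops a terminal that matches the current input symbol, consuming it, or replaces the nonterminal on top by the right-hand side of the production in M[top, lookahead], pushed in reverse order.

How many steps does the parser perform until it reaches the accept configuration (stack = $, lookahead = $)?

8

step 1: stack=$ <S>  input=w w r r r w $  — expand <S> -> w w <F>
step 2: stack=$ <F> w w  input=w w r r r w $  — match w
step 3: stack=$ <F> w  input=w r r r w $  — match w
step 4: stack=$ <F>  input=r r r w $  — expand <F> -> r r r w
step 5: stack=$ w r r r  input=r r r w $  — match r
step 6: stack=$ w r r  input=r r w $  — match r
step 7: stack=$ w r  input=r w $  — match r
step 8: stack=$ w  input=w $  — match w
Accept reached after 8 steps.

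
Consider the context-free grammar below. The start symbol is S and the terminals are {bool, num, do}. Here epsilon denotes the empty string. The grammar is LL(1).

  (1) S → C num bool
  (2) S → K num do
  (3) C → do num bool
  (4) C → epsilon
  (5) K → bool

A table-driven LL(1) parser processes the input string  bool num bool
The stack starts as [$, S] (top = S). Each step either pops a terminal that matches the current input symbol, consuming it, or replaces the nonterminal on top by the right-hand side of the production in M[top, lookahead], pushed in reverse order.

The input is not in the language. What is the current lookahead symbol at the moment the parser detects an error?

     Stack          Input            Action
  1  $ S            bool num bool $  expand S → K num do
  2  $ do num K     bool num bool $  expand K → bool
  3  $ do num bool  bool num bool $  match bool
  4  $ do num       num bool $       match num
  5  $ do           bool $           error: top is terminal do but lookahead is bool

bool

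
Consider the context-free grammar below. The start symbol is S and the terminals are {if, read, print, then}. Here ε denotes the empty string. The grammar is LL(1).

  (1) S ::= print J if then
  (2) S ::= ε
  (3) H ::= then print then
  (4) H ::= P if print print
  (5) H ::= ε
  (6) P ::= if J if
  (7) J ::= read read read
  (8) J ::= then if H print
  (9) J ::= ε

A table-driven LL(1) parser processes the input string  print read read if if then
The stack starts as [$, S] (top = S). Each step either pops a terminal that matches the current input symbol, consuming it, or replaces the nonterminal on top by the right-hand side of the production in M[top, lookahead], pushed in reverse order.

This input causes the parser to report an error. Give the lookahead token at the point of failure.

if

     Stack                     Input                         Action
  1  $ S                       print read read if if then $  expand S ::= print J if then
  2  $ then if J print         print read read if if then $  match print
  3  $ then if J               read read if if then $        expand J ::= read read read
  4  $ then if read read read  read read if if then $        match read
  5  $ then if read read       read if if then $             match read
  6  $ then if read            if if then $                  error: top is terminal read but lookahead is if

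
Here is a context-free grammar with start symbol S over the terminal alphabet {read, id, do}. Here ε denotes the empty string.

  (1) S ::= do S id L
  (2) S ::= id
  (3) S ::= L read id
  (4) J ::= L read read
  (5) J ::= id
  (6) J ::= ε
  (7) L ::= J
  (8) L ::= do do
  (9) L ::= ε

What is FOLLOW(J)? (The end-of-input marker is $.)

FIRST(S): from S::=do S id L we get {do}; from S::=id we get {id}; from S::=L read id we get {do, id, read}. So FIRST(S) = {do, id, read}.
FIRST(J): from J::=L read read we get {do, id, read}; from J::=id we get {id}; from J::=ε we get {ε}. So FIRST(J) = {ε, do, id, read}.
FIRST(L): from L::=J we get {ε, do, id, read}; from L::=do do we get {do}; from L::=ε we get {ε}. So FIRST(L) = {ε, do, id, read}.
FOLLOW(S) includes $ since S is the start symbol.
FOLLOW(S): in S::=do S id L, S is followed by id L with FIRST {id}. Thus FOLLOW(S) = {$, id}.
FOLLOW(L): in S::=do S id L, the suffix after L is empty, so FOLLOW(L) ⊇ FOLLOW(S) = {$, id}; in S::=L read id, L is followed by read id with FIRST {read}; in J::=L read read, L is followed by read read with FIRST {read}. Thus FOLLOW(L) = {$, id, read}.
FOLLOW(J): in L::=J, the suffix after J is empty, so FOLLOW(J) ⊇ FOLLOW(L) = {$, id, read}. Thus FOLLOW(J) = {$, id, read}.

{$, id, read}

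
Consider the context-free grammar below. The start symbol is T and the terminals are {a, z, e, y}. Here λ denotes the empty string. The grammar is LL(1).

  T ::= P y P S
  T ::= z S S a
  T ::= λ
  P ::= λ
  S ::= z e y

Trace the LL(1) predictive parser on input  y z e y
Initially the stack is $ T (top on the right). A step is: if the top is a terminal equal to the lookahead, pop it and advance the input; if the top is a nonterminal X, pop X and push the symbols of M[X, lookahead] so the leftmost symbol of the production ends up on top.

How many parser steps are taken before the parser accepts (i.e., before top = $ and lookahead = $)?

8

step 1: stack=$ T  input=y z e y $  — expand T ::= P y P S
step 2: stack=$ S P y P  input=y z e y $  — expand P ::= λ
step 3: stack=$ S P y  input=y z e y $  — match y
step 4: stack=$ S P  input=z e y $  — expand P ::= λ
step 5: stack=$ S  input=z e y $  — expand S ::= z e y
step 6: stack=$ y e z  input=z e y $  — match z
step 7: stack=$ y e  input=e y $  — match e
step 8: stack=$ y  input=y $  — match y
Accept reached after 8 steps.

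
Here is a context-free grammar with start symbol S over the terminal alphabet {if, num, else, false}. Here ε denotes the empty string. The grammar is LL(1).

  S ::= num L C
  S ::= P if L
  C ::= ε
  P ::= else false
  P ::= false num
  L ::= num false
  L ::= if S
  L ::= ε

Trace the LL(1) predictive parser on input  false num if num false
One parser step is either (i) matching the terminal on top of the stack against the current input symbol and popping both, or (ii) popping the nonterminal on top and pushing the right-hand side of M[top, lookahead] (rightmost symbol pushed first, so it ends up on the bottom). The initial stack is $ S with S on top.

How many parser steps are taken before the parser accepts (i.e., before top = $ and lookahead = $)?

8

step 1: stack=$ S  input=false num if num false $  — expand S ::= P if L
step 2: stack=$ L if P  input=false num if num false $  — expand P ::= false num
step 3: stack=$ L if num false  input=false num if num false $  — match false
step 4: stack=$ L if num  input=num if num false $  — match num
step 5: stack=$ L if  input=if num false $  — match if
step 6: stack=$ L  input=num false $  — expand L ::= num false
step 7: stack=$ false num  input=num false $  — match num
step 8: stack=$ false  input=false $  — match false
Accept reached after 8 steps.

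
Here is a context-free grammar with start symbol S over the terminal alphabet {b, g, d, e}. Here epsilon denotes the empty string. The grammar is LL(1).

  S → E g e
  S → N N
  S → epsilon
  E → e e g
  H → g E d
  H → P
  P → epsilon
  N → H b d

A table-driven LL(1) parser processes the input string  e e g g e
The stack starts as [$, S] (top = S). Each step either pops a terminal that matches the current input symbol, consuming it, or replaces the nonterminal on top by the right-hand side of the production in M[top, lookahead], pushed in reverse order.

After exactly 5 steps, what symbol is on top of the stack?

g

     Stack        Input        Action
  1  $ S          e e g g e $  expand S → E g e
  2  $ e g E      e e g g e $  expand E → e e g
  3  $ e g g e e  e e g g e $  match e
  4  $ e g g e    e g g e $    match e
  5  $ e g g      g g e $      match g
Stack after step 5: $ e g (top = g).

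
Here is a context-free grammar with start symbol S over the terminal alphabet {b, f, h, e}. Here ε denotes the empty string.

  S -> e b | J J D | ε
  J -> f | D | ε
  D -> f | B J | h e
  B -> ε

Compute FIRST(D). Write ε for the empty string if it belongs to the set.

FIRST(B) = {ε}
FIRST(S) = {ε, e, f, h}  (via J J D)
FIRST(J) = {ε, f, h}  (via D)
FIRST(D) = {ε, f, h}  (via B J)

{ε, f, h}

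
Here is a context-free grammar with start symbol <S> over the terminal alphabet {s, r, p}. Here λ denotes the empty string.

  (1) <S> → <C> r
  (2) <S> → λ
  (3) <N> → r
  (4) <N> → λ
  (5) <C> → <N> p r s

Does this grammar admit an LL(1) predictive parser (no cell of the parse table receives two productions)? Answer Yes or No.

Yes

FIRST(<S>) = {λ, p, r}
FIRST(<N>) = {λ, r}
FIRST(<C>) = {p, r}
FOLLOW(<S>) = {$}
FOLLOW(<N>) = {p}
FOLLOW(<C>) = {r}
Each cell of M receives at most one production.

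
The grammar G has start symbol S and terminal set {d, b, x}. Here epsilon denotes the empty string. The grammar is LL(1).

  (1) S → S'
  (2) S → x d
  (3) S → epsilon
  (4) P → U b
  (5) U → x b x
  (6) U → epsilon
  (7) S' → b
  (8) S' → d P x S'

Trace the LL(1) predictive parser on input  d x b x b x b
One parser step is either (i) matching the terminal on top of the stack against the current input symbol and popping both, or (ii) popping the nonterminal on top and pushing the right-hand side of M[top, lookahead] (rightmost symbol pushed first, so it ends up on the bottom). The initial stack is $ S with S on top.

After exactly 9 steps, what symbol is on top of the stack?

x

step 1: stack=$ S  input=d x b x b x b $  — expand S → S'
step 2: stack=$ S'  input=d x b x b x b $  — expand S' → d P x S'
step 3: stack=$ S' x P d  input=d x b x b x b $  — match d
step 4: stack=$ S' x P  input=x b x b x b $  — expand P → U b
step 5: stack=$ S' x b U  input=x b x b x b $  — expand U → x b x
step 6: stack=$ S' x b x b x  input=x b x b x b $  — match x
step 7: stack=$ S' x b x b  input=b x b x b $  — match b
step 8: stack=$ S' x b x  input=x b x b $  — match x
step 9: stack=$ S' x b  input=b x b $  — match b
Stack after step 9: $ S' x (top = x).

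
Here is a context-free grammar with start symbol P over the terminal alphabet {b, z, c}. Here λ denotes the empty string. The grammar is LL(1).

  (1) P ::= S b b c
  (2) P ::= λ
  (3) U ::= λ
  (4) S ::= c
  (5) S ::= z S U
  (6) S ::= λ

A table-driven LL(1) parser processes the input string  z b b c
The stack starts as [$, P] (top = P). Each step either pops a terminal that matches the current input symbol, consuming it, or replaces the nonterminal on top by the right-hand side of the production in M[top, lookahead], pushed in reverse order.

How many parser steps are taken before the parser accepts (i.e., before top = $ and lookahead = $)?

8

     Stack          Input      Action
  1  $ P            z b b c $  expand P ::= S b b c
  2  $ c b b S      z b b c $  expand S ::= z S U
  3  $ c b b U S z  z b b c $  match z
  4  $ c b b U S    b b c $    expand S ::= λ
  5  $ c b b U      b b c $    expand U ::= λ
  6  $ c b b        b b c $    match b
  7  $ c b          b c $      match b
  8  $ c            c $        match c
Accept reached after 8 steps.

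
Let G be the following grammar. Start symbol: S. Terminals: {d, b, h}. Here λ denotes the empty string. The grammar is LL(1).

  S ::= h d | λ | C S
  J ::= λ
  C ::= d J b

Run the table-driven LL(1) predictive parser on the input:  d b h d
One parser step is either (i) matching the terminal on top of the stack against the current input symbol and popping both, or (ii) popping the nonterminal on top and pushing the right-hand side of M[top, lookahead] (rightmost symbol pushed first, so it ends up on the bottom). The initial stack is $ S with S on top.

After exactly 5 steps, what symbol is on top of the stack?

S

     Stack      Input      Action
  1  $ S        d b h d $  expand S ::= C S
  2  $ S C      d b h d $  expand C ::= d J b
  3  $ S b J d  d b h d $  match d
  4  $ S b J    b h d $    expand J ::= λ
  5  $ S b      b h d $    match b
Stack after step 5: $ S (top = S).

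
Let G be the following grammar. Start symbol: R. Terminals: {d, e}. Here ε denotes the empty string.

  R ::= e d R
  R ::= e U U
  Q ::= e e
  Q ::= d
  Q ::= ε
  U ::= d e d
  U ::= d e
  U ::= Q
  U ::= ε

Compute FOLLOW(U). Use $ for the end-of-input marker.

{$, d, e}

FIRST(R): from R::=e d R we get {e}; from R::=e U U we get {e}. So FIRST(R) = {e}.
FIRST(Q): from Q::=e e we get {e}; from Q::=d we get {d}; from Q::=ε we get {ε}. So FIRST(Q) = {ε, d, e}.
FIRST(U): from U::=d e d we get {d}; from U::=d e we get {d}; from U::=Q we get {ε, d, e}; from U::=ε we get {ε}. So FIRST(U) = {ε, d, e}.
FOLLOW(R) includes $ since R is the start symbol.
FOLLOW(R): in R::=e d R, the suffix after R is empty (adds nothing new). Thus FOLLOW(R) = {$}.
FOLLOW(U): in R::=e U U (occurrence 1), U is followed by U with FIRST {ε, d, e}; in R::=e U U (occurrence 1), the suffix after U is nullable, so FOLLOW(U) ⊇ FOLLOW(R) = {$}; in R::=e U U (occurrence 2), the suffix after U is empty, so FOLLOW(U) ⊇ FOLLOW(R) = {$}. Thus FOLLOW(U) = {$, d, e}.
FOLLOW(Q): in U::=Q, the suffix after Q is empty, so FOLLOW(Q) ⊇ FOLLOW(U) = {$, d, e}. Thus FOLLOW(Q) = {$, d, e}.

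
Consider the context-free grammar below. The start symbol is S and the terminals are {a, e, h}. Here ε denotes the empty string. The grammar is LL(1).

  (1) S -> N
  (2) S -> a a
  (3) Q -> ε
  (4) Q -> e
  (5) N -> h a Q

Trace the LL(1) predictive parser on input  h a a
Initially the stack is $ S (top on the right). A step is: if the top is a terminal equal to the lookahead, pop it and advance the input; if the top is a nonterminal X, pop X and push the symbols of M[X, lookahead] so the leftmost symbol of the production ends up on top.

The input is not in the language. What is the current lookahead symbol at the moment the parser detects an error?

a

step 1: stack=$ S  input=h a a $  — expand S -> N
step 2: stack=$ N  input=h a a $  — expand N -> h a Q
step 3: stack=$ Q a h  input=h a a $  — match h
step 4: stack=$ Q a  input=a a $  — match a
step 5: stack=$ Q  input=a $  — error: M[Q, a] is empty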